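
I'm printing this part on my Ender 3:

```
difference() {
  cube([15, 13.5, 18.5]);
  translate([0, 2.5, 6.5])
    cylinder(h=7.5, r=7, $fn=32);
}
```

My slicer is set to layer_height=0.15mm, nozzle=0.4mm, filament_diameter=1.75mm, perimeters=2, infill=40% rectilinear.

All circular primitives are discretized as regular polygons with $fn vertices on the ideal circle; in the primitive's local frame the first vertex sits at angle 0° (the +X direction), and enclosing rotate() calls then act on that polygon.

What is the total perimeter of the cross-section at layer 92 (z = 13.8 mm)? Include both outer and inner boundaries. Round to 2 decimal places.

54.51 mm

At z = 13.8 mm: the 15×13.5 cube contributes its full rectangle (perimeter 57.00 mm); the r=7 cylinder at (0, 2.5) gives a regular 32-gon of circumradius 7 (constant along its height) (perimeter = 2·32·7.000·sin(180°/32) = 43.91 mm); After the difference (first − rest): starting from the 15×13.5 cube, the r=7 cylinder at (0, 2.5) partially overlaps it — only the 55.30 mm² overlap (of its 152.95 mm²) is removed, clipping the outline — boundary = 54.51 mm. Overall, the cross-section is a single solid region. Total boundary length (outer) = 54.51 mm.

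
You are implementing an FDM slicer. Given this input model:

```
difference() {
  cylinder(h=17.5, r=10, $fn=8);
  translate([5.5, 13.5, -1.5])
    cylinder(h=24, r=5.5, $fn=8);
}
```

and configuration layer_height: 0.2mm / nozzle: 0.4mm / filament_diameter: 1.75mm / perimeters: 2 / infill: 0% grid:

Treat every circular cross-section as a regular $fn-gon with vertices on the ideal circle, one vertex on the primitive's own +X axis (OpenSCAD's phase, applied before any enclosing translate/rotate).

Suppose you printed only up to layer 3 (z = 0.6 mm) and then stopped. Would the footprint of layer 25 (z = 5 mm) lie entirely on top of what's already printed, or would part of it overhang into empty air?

Compare the two slices. At z = 0.6: the r=10 cylinder contributes a regular 8-gon of circumradius 10 (area = (8/2)·10.000²·sin(360°/8) = 282.84 mm²); the r=5.5 cylinder at (5.5, 13.5) contributes a regular 8-gon of circumradius 5.5 (area = (8/2)·5.500²·sin(360°/8) = 85.56 mm²); After the difference (first − rest): starting from the r=10 cylinder (282.84 mm²), the r=5.5 cylinder at (5.5, 13.5) misses the remaining region (no effect) — area = 282.84 mm². At z = 5: the r=10 cylinder contributes a regular 8-gon of circumradius 10 (area = (8/2)·10.000²·sin(360°/8) = 282.84 mm²); the r=5.5 cylinder at (5.5, 13.5) contributes a regular 8-gon of circumradius 5.5 (area = (8/2)·5.500²·sin(360°/8) = 85.56 mm²); After the difference (first − rest): starting from the r=10 cylinder (282.84 mm²), the r=5.5 cylinder at (5.5, 13.5) misses the remaining region (no effect) — area = 282.84 mm². Checking containment: the cross-section at z = 5 is a subset of the cross-section at z = 0.6.

entirely on top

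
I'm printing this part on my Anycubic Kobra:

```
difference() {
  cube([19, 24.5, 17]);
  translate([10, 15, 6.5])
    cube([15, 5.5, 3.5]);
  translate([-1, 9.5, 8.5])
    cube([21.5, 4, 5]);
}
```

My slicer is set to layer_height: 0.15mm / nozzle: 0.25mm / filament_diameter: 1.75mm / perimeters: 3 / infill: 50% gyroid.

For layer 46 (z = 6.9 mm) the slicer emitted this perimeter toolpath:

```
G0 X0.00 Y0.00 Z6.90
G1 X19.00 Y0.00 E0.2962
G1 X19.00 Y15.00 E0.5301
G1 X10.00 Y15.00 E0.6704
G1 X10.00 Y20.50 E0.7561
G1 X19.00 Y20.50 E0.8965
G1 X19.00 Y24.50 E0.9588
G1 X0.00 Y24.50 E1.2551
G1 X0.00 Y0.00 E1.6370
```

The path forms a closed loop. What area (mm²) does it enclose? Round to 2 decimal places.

Apply the shoelace formula to the sequence of (X, Y) vertices; enclosed area = 416.00 mm².

416.00 mm²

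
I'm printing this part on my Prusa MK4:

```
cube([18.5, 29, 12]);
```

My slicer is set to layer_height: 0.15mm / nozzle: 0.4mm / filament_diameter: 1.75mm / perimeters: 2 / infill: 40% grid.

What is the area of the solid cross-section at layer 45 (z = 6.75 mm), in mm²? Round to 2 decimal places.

536.50 mm²

At z = 6.75 mm: the cube (footprint 18.5×29) is included at this height (area 536.50 mm²). Overall, the cross-section is a single solid region. Net area = 536.50 mm².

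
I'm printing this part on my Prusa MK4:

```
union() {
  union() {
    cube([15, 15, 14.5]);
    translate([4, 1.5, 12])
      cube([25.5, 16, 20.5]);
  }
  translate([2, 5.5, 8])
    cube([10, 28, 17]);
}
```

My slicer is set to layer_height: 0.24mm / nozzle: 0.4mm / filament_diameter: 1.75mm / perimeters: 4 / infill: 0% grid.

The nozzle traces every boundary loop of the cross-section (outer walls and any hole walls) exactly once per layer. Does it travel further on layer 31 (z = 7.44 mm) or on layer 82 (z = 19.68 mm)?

layer 82 (z = 19.68 mm)

Layer 31 (z = 7.44): the 15×15 cube contributes its full rectangle (perimeter 60.00 mm); the cube at (4, 1.5) is absent (z outside [12, 32.5]); Merging all regions: only the 15×15 cube is present, so the union is just that shape — boundary = 60.00 mm; the cube at (2, 5.5) is not intersected at this z (z outside [8, 25]); Combining (union): only the result so far is present, so the union is just that shape — boundary = 60.00 mm. So its perimeter = 60.00 mm. Layer 82 (z = 19.68): the cube is absent (z outside [0, 14.5]); the cube at (4, 1.5) is present — its section is the full 25.5×16 rectangle (perimeter 83.00 mm); Merging all regions: only the 25.5×16 cube at (4, 1.5) is present, so the union is just that shape — boundary = 83.00 mm; the cube at (2, 5.5) (footprint 10×28) is included at this height (perimeter 76.00 mm); Merging all regions: the regions partially overlap (shared area 96.00 mm²), so the edge portions inside another operand are dropped and the merged outline is re-measured after clipping — boundary = 119.00 mm. So its perimeter = 119.00 mm. Layer 82 is larger (119.00 vs 60.00 mm).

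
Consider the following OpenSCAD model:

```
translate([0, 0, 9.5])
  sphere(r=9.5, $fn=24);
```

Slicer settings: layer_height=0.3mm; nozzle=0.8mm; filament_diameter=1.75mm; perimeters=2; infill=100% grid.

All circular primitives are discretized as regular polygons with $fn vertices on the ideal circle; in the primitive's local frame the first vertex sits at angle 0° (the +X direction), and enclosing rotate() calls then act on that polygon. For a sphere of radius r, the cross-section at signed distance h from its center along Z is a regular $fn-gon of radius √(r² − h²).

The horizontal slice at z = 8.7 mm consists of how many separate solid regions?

1

At z = 8.7 mm: the r=9.5 sphere contributes a regular 24-gon of circumradius √(9.5²−0.8²) = 9.466. The result has 1 disconnected region.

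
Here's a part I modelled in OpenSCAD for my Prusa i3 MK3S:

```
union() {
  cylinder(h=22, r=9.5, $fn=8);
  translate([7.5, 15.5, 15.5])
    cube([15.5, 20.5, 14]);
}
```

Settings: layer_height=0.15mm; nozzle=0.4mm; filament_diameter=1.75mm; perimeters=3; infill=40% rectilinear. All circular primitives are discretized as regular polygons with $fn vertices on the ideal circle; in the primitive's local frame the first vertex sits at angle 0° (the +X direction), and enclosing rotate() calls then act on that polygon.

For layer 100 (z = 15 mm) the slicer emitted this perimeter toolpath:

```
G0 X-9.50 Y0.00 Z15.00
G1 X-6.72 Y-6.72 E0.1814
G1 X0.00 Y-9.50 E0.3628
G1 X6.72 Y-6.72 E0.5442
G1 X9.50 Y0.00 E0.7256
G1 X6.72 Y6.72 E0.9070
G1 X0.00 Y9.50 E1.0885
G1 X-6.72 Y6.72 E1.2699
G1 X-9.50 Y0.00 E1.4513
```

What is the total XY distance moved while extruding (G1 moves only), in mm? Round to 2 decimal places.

Sum the Euclidean lengths of each G1 segment: total = 58.18 mm.

58.18 mm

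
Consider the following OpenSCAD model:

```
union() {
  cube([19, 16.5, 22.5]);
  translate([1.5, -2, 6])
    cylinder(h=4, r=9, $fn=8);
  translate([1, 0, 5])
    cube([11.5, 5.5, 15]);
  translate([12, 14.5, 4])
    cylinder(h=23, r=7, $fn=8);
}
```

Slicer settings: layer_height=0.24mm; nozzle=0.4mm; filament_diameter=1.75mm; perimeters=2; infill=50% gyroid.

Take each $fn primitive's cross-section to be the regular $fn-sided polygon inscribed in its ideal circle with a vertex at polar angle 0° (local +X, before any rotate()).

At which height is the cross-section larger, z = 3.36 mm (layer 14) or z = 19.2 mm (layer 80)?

Layer 14 (z = 3.36): the 19×16.5 cube contributes its full rectangle (area 313.50 mm²); the cylinder at (1.5, -2) does not reach this height (z outside [6, 10]); the cube at (1, 0) is not intersected at this z (z outside [5, 20]); the cylinder at (12, 14.5) is not intersected at this z (z outside [4, 27]); Merging all regions: only the 19×16.5 cube is present, so the union is just that shape — area = 313.50 mm². So its area = 313.50 mm². Layer 80 (z = 19.2): the cube is present — its section is the full 19×16.5 rectangle (area 313.50 mm²); the cylinder at (1.5, -2) is absent (z outside [6, 10]); the cube at (1, 0) is present — its section is the full 11.5×5.5 rectangle (area 63.25 mm²); the r=7 cylinder at (12, 14.5) gives a regular 8-gon of circumradius 7 (constant along its height) (area = (8/2)·7.000²·sin(360°/8) = 138.59 mm²); Merging all regions: the regions partially overlap — summed areas 515.34 mm² minus the doubly-counted overlap 158.89 mm² gives 356.45 mm² — area = 356.45 mm². So its area = 356.45 mm². Layer 80 is larger (356.45 vs 313.50 mm²).

layer 80 (z = 19.2 mm)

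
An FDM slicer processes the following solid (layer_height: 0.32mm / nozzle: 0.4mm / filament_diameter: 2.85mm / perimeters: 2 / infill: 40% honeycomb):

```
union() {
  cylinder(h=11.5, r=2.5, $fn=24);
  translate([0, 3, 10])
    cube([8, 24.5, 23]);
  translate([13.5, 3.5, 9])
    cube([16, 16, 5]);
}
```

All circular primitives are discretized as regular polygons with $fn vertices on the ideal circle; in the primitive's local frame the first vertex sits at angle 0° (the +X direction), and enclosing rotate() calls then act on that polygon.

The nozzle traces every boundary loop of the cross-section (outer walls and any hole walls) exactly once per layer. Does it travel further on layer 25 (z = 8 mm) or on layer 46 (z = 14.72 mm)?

layer 46 (z = 14.72 mm)

Layer 25 (z = 8): the r=2.5 cylinder contributes a regular 24-gon of circumradius 2.5 (perimeter = 2·24·2.500·sin(180°/24) = 15.66 mm); the cube at (0, 3) does not reach this height (z outside [10, 33]); the cube at (13.5, 3.5) is not intersected at this z (z outside [9, 14]); Merging all regions: only the r=2.5 cylinder is present, so the union is just that shape — boundary = 15.66 mm. So its perimeter = 15.66 mm. Layer 46 (z = 14.72): the cylinder does not reach this height (z outside [0, 11.5]); the 8×24.5 cube at (0, 3) contributes its full rectangle (perimeter 65.00 mm); the cube at (13.5, 3.5) is not intersected at this z (z outside [9, 14]); Combining (union): only the 8×24.5 cube at (0, 3) is present, so the union is just that shape — boundary = 65.00 mm. So its perimeter = 65.00 mm. Layer 46 is larger (65.00 vs 15.66 mm).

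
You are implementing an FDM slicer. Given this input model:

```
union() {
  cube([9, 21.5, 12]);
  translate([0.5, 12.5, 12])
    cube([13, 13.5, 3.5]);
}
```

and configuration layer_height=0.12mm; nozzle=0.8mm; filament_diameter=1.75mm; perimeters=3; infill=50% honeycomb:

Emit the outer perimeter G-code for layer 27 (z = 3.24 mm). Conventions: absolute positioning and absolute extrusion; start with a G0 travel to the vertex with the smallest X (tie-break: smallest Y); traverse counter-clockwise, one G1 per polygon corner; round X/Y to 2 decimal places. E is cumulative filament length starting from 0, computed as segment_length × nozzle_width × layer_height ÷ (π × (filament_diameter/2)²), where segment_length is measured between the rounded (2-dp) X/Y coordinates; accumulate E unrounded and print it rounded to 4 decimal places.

At z = 3.24 mm: the cube is present — its section is the full 9×21.5 rectangle; the cube at (0.5, 12.5) does not reach this height (z outside [12, 15.5]); Merging all regions: only the 9×21.5 cube is present, so the union is just that shape — 1 connected region. The outline is a single polygon with 4 vertices. Extrusion per mm of travel: 0.8 × 0.12 / (π × 0.875²) = 0.039912. Accumulating E over each segment gives final E = 2.4346.

G0 X0.00 Y0.00 Z3.24
G1 X9.00 Y0.00 E0.3592
G1 X9.00 Y21.50 E1.2173
G1 X0.00 Y21.50 E1.5765
G1 X0.00 Y0.00 E2.4346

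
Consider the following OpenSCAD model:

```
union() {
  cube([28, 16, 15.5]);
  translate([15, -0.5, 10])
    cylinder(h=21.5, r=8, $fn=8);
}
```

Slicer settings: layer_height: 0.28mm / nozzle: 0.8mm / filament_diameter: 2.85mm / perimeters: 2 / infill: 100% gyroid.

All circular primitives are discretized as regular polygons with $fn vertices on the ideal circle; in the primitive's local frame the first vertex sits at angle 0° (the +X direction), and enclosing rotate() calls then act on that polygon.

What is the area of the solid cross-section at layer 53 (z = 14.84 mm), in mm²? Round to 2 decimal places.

At z = 14.84 mm: the 28×16 cube contributes its full rectangle (area 448.00 mm²); the cylinder at (15, -0.5): section is a regular 8-gon, circumradius r=8 (area = (8/2)·8.000²·sin(360°/8) = 181.02 mm²); Taking the union: the regions partially overlap — summed areas 629.02 mm² minus the doubly-counted overlap 82.61 mm² gives 546.41 mm² — area = 546.41 mm². Overall, the cross-section is a single solid region. Net area = 546.41 mm².

546.41 mm²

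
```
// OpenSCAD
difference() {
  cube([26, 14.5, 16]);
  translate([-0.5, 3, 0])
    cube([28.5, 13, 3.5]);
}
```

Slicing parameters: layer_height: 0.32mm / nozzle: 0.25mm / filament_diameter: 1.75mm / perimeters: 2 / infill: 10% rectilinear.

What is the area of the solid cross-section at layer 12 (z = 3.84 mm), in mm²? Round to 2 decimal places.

At z = 3.84 mm: the cube (footprint 26×14.5) is included at this height (area 377.00 mm²); the cube at (-0.5, 3) is not intersected at this z (z outside [0, 3.5]); After the difference (first − rest): none of the subtracted shapes is present at this height, so the 26×14.5 cube is unchanged — area = 377.00 mm². Overall, the cross-section is a single solid region. Net area = 377.00 mm².

377.00 mm²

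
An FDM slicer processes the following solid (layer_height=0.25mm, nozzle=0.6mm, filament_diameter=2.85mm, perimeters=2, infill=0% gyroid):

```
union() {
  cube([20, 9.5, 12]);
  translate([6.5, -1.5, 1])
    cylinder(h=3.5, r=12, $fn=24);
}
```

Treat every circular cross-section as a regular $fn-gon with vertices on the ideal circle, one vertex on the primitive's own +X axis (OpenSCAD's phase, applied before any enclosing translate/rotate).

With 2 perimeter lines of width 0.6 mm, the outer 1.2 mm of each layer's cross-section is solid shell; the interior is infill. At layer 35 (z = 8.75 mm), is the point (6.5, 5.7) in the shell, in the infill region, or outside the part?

infill

At z = 8.75 mm: the cube is present — its section is the full 20×9.5 rectangle; the cylinder at (6.5, -1.5) is not intersected at this z (z outside [1, 4.5]); Combining (union): only the 20×9.5 cube is present, so the union is just that shape — 1 connected region. Overall, the cross-section is a single solid region. The nearest boundary edge runs (20.00, 9.50)→(0.00, 9.50); distance from the point to it = 3.80 mm. The point is inside the cross-section and 3.80 mm from the nearest boundary — more than the 1.2 mm shell width (2 × 0.6), so it's in the infill interior.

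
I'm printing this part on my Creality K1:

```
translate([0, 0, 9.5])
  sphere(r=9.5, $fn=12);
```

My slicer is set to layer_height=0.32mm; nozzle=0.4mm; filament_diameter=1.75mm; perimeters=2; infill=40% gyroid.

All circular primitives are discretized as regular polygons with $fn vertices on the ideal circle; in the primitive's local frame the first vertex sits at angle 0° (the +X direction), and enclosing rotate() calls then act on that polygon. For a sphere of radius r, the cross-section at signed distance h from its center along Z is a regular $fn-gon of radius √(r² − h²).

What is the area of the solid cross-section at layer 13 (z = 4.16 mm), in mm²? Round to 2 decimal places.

At z = 4.16 mm: the sphere: section is a regular 12-gon, circumradius = √(r²−h²) = √(9.5²−5.34²) = 7.857 (area = (12/2)·7.857²·sin(360°/12) = 185.20 mm²). Overall, the cross-section is a single solid region. Net area = 185.20 mm².

185.20 mm²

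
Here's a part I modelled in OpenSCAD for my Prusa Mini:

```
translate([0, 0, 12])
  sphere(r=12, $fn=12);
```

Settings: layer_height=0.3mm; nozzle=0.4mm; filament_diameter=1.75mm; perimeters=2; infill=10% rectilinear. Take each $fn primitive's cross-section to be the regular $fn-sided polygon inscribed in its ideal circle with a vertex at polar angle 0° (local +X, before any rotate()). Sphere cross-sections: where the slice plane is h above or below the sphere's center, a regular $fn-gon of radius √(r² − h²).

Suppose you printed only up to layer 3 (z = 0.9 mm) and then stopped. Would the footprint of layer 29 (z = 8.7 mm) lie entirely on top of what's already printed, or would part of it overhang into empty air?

part overhangs

Compare the two slices. At z = 0.9: the sphere: section is a regular 12-gon, circumradius = √(r²−h²) = √(12²−11.1²) = 4.560 (area = (12/2)·4.560²·sin(360°/12) = 62.37 mm²). At z = 8.7: the r=12 sphere slices to a regular 12-gon of circumradius 11.537 (√(r²−h²) with h=3.3 from center) (area = (12/2)·11.537²·sin(360°/12) = 399.33 mm²). Checking containment: at z = 8.7 the cross-section extends beyond the z = 0.9 cross-section by about 336.96 mm².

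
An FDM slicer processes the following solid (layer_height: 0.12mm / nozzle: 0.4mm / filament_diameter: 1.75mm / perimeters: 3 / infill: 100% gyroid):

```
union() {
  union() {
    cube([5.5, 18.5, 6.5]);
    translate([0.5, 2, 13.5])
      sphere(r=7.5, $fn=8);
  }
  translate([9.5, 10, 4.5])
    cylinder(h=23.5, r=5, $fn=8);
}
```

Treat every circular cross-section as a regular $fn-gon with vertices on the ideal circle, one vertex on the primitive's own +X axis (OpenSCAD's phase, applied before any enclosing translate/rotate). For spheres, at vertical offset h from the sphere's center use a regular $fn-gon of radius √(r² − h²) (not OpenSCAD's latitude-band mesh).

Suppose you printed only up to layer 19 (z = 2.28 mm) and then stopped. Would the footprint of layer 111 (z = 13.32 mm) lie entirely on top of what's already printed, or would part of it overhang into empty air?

Compare the two slices. At z = 2.28: the 5.5×18.5 cube contributes its full rectangle (area 101.75 mm²); the sphere at (0.5, 2) is not intersected at this z (|z−center|=11.220 > r=7.5); Merging all regions: only the 5.5×18.5 cube is present, so the union is just that shape — area = 101.75 mm²; the cylinder at (9.5, 10) is absent (z outside [4.5, 28]); Combining (union): only that combined region is present, so the union is just that shape — area = 101.75 mm². At z = 13.32: the cube is absent (z outside [0, 6.5]); the r=7.5 sphere at (0.5, 2) contributes a regular 8-gon of circumradius √(7.5²−0.18²) = 7.498 (area = (8/2)·7.498²·sin(360°/8) = 159.01 mm²); Merging all regions: only the r=7.5 sphere at (0.5, 2) is present, so the union is just that shape — area = 159.01 mm²; the cylinder at (9.5, 10): section is a regular 8-gon, circumradius r=5 (area = (8/2)·5.000²·sin(360°/8) = 70.71 mm²); Taking the union: the regions partially overlap — summed areas 229.72 mm² minus the doubly-counted overlap 0.17 mm² gives 229.55 mm² — area = 229.55 mm². Checking containment: at z = 13.32 the cross-section extends beyond the z = 2.28 cross-section by about 180.12 mm².

part overhangs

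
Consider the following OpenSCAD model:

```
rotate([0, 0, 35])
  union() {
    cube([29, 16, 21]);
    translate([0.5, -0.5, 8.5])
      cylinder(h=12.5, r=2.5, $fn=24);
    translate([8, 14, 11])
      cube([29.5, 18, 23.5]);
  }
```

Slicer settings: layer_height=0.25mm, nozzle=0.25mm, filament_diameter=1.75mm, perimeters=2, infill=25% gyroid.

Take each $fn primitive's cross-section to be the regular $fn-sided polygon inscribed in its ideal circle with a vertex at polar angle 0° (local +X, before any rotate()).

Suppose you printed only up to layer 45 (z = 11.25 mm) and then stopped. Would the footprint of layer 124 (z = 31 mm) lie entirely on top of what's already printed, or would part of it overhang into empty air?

Compare the two slices. At z = 11.25: the cube (footprint 29×16) is included at this height (area 464.00 mm²); the r=2.5 cylinder at (0.5, -0.5) contributes a regular 24-gon of circumradius 2.5 (area = (24/2)·2.500²·sin(360°/24) = 19.41 mm²); the 29.5×18 cube at (8, 14) contributes its full rectangle (area 531.00 mm²); Taking the union: the regions partially overlap — summed areas 1014.41 mm² minus the doubly-counted overlap 46.60 mm² gives 967.81 mm² — area = 967.81 mm²; (whole slice rotated 35° about Z — lengths, areas and connectivity unchanged). At z = 31: the cube is not intersected at this z (z outside [0, 21]); the cylinder at (0.5, -0.5) does not reach this height (z outside [8.5, 21]); the cube at (8, 14) is present — its section is the full 29.5×18 rectangle (area 531.00 mm²); Combining (union): only the 29.5×18 cube at (8, 14) is present, so the union is just that shape — area = 531.00 mm²; (rotated 35° about Z; rotation is an isometry so areas/perimeters/island counts are preserved). Checking containment: the cross-section at z = 31 is a subset of the cross-section at z = 11.25.

entirely on top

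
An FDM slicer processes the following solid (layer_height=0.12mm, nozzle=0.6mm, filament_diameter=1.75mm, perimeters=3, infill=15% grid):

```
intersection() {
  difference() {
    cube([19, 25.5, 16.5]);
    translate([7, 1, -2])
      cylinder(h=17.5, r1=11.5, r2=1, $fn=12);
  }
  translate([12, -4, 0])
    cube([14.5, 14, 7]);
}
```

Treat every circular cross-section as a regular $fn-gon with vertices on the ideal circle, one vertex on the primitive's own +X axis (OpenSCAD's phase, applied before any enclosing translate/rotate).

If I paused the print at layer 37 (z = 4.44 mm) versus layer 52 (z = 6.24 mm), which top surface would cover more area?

layer 52 (z = 6.24 mm)

Layer 37 (z = 4.44): the cube (footprint 19×25.5) is included at this height (area 484.50 mm²); the cone at (7, 1) (r1=11.5→r2=1) has section circumradius 7.636 here — a regular 12-gon (area = (12/2)·7.636²·sin(360°/12) = 174.93 mm²); Subtracting the remaining from the first: starting from the 19×25.5 cube (484.50 mm²), the cone at (7, 1) partially overlaps it — only the 101.21 mm² overlap (of its 174.93 mm²) is removed, clipping the outline — area = 383.29 mm²; the 14.5×14 cube at (12, -4) contributes its full rectangle (area 203.00 mm²); Keeping only the common overlap: the 14.5×14 cube at (12, -4) partially overlaps the result so far; clipping to the common part keeps 58.09 mm² — area = 58.09 mm². So its area = 58.09 mm². Layer 52 (z = 6.24): the cube is present — its section is the full 19×25.5 rectangle (area 484.50 mm²); the cone at (7, 1) (r1=11.5→r2=1) has section circumradius 6.556 here — a regular 12-gon (area = (12/2)·6.556²·sin(360°/12) = 128.94 mm²); Taking the first minus the rest: starting from the 19×25.5 cube (484.50 mm²), the cone at (7, 1) partially overlaps it — only the 77.32 mm² overlap (of its 128.94 mm²) is removed, clipping the outline — area = 407.18 mm²; the cube at (12, -4) (footprint 14.5×14) is included at this height (area 203.00 mm²); After intersecting: the 14.5×14 cube at (12, -4) partially overlaps the result so far; clipping to the common part keeps 64.69 mm² — area = 64.69 mm². So its area = 64.69 mm². Layer 52 is larger (64.69 vs 58.09 mm²).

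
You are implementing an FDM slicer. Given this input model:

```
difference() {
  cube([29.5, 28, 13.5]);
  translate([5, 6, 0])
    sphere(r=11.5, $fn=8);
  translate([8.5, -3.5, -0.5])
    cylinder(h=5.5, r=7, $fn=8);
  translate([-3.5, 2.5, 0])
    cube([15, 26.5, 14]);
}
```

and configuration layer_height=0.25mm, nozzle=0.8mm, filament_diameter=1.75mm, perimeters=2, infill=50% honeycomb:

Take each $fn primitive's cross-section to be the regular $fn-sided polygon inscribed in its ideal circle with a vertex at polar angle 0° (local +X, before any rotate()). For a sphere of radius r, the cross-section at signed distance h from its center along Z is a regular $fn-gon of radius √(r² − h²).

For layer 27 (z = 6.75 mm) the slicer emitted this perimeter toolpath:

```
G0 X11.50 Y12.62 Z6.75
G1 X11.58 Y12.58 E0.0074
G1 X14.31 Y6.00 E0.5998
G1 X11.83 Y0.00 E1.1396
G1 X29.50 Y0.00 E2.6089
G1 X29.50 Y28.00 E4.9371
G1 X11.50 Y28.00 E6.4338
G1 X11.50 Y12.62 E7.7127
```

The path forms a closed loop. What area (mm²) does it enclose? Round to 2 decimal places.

485.07 mm²

Apply the shoelace formula to the sequence of (X, Y) vertices; enclosed area = 485.07 mm².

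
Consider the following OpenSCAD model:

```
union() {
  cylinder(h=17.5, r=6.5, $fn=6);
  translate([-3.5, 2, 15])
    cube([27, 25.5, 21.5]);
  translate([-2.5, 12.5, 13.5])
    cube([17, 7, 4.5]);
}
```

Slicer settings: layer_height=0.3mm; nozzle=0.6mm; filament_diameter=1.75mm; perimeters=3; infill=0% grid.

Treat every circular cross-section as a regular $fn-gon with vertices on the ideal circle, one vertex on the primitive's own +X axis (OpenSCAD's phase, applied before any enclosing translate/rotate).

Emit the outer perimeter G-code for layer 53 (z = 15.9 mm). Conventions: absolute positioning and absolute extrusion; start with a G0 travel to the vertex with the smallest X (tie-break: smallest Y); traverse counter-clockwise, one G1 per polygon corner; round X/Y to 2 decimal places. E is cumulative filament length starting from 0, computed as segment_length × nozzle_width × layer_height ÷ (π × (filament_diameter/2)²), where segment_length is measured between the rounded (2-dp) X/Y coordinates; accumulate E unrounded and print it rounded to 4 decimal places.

At z = 15.9 mm: the cylinder: section is a regular 6-gon, circumradius r=6.5; the cube at (-3.5, 2) is present — its section is the full 27×25.5 rectangle; the cube at (-2.5, 12.5) (footprint 17×7) is included at this height; Combining (union): the regions partially overlap (shared area 147.24 mm²), so overlapping operands fuse into one piece — 1 connected region. The outline is a single polygon with 9 vertices. Extrusion per mm of travel: 0.6 × 0.3 / (π × 0.875²) = 0.074835. Accumulating E over each segment gives final E = 9.0372.

G0 X-6.50 Y0.00 Z15.90
G1 X-3.25 Y-5.63 E0.4865
G1 X3.25 Y-5.63 E0.9729
G1 X6.50 Y0.00 E1.4594
G1 X5.35 Y2.00 E1.6320
G1 X23.50 Y2.00 E2.9903
G1 X23.50 Y27.50 E4.8986
G1 X-3.50 Y27.50 E6.9192
G1 X-3.50 Y5.20 E8.5880
G1 X-6.50 Y0.00 E9.0372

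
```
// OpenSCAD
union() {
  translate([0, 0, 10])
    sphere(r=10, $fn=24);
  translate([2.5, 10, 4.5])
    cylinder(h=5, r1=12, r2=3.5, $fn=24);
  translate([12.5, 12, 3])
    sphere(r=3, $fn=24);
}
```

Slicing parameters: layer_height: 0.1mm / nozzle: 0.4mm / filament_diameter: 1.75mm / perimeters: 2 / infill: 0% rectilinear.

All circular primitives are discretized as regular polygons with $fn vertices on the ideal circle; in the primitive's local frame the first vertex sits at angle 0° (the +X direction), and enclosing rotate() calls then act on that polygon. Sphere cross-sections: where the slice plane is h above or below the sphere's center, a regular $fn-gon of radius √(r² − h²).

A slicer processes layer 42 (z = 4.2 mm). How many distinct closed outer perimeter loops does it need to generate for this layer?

At z = 4.2 mm: the sphere: section is a regular 24-gon, circumradius = √(r²−h²) = √(10²−5.8²) = 8.146; the cone at (2.5, 10) is absent (z outside [4.5, 9.5]); the r=3 sphere at (12.5, 12) slices to a regular 24-gon of circumradius 2.750 (√(r²−h²) with h=1.2 from center); Taking the union: the 2 present regions are separate (no shared area or edge), so areas and boundary lengths simply add and each stays a separate island — 2 connected regions. The result has 2 disconnected regions.

2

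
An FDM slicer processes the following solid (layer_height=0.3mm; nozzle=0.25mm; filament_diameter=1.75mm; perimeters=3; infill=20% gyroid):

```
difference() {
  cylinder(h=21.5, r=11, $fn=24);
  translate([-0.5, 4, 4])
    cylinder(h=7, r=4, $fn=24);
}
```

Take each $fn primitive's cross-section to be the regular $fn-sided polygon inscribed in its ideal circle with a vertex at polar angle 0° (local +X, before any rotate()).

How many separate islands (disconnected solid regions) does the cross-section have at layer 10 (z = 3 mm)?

At z = 3 mm: the cylinder: section is a regular 24-gon, circumradius r=11; the cylinder at (-0.5, 4) is not intersected at this z (z outside [4, 11]); Taking the first minus the rest: none of the subtracted shapes is present at this height, so the r=11 cylinder is unchanged — 1 connected region. Overall, the cross-section is a single solid region. Island count = 1.

1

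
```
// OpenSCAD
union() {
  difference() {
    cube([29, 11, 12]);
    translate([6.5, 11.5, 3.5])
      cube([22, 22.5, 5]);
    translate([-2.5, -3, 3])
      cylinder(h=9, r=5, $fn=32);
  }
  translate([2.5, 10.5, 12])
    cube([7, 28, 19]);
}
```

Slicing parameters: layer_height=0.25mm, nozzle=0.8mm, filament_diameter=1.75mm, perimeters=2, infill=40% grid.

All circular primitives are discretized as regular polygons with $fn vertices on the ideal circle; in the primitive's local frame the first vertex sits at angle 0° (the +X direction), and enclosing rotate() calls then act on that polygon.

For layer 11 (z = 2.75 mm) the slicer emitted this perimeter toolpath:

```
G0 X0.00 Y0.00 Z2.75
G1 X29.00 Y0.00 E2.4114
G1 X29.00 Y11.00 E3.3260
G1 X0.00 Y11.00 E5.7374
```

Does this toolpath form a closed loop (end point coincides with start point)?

no

Start point (G0): (0.00, 0.00). End point (last G1): the path does not return to the start — open.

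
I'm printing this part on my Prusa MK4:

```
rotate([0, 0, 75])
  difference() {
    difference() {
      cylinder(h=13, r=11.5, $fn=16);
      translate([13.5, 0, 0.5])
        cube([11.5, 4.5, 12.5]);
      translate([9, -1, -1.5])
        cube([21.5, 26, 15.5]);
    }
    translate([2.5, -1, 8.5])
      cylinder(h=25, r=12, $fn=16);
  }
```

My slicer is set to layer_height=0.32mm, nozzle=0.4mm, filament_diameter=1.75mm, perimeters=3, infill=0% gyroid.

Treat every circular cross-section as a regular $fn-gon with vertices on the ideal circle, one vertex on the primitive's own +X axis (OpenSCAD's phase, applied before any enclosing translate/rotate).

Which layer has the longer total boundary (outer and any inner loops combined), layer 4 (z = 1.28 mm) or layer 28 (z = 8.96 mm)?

Layer 4 (z = 1.28): the r=11.5 cylinder gives a regular 16-gon of circumradius 11.5 (constant along its height) (perimeter = 2·16·11.500·sin(180°/16) = 71.79 mm); the cube at (13.5, 0) (footprint 11.5×4.5) is included at this height (perimeter 32.00 mm); the cube at (9, -1) (footprint 21.5×26) is included at this height (perimeter 95.00 mm); Taking the first minus the rest: starting from the r=11.5 cylinder, the 11.5×4.5 cube at (13.5, 0) misses the remaining region (no effect); the 21.5×26 cube at (9, -1) partially overlaps it — only the 13.45 mm² overlap (of its 559.00 mm²) is removed, clipping the outline — boundary = 73.50 mm; the cylinder at (2.5, -1) is absent (z outside [8.5, 33.5]); Taking the first minus the rest: none of the subtracted shapes is present at this height, so the result so far is unchanged — boundary = 73.50 mm; (rotated 75° about Z; rotation is an isometry so areas/perimeters/island counts are preserved). So its perimeter = 73.50 mm. Layer 28 (z = 8.96): the r=11.5 cylinder gives a regular 16-gon of circumradius 11.5 (constant along its height) (perimeter = 2·16·11.500·sin(180°/16) = 71.79 mm); the 11.5×4.5 cube at (13.5, 0) contributes its full rectangle (perimeter 32.00 mm); the 21.5×26 cube at (9, -1) contributes its full rectangle (perimeter 95.00 mm); Subtracting the remaining from the first: starting from the r=11.5 cylinder, the 11.5×4.5 cube at (13.5, 0) misses the remaining region (no effect); the 21.5×26 cube at (9, -1) partially overlaps it — only the 13.45 mm² overlap (of its 559.00 mm²) is removed, clipping the outline — boundary = 73.50 mm; the cylinder at (2.5, -1): section is a regular 16-gon, circumradius r=12 (perimeter = 2·16·12.000·sin(180°/16) = 74.91 mm); Taking the first minus the rest: starting from that combined region, the r=12 cylinder at (2.5, -1) partially overlaps it — only the 346.23 mm² overlap (of its 440.85 mm²) is removed, clipping the outline — boundary = 68.23 mm; (whole slice rotated 75° about Z — lengths, areas and connectivity unchanged). So its perimeter = 68.23 mm. Layer 4 is larger (73.50 vs 68.23 mm).

layer 4 (z = 1.28 mm)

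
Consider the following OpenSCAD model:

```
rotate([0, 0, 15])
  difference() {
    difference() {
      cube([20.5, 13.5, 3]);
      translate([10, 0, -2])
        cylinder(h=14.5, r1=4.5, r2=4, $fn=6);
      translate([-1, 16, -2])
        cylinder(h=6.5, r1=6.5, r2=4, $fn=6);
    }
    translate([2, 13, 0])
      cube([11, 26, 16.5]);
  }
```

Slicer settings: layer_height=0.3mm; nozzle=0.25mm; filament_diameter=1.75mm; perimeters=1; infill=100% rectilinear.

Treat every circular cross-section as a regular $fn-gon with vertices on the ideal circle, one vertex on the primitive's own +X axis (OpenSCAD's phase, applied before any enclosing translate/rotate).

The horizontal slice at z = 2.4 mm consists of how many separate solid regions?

1

At z = 2.4 mm: the cube is present — its section is the full 20.5×13.5 rectangle; the cone at (10, 0) (r1=4.5→r2=4) has section circumradius 4.348 here — a regular 6-gon; the cone at (-1, 16) contributes a regular 6-gon of circumradius 4.808 (interpolated between r1=6.5 and r2=4 at t=0.677); After the difference (first − rest): starting from the 20.5×13.5 cube, the cone at (10, 0) partially overlaps it — only the 24.56 mm² overlap (of its 49.12 mm²) is removed, clipping the outline; the cone at (-1, 16) partially overlaps it — only the 3.13 mm² overlap (of its 60.05 mm²) is removed, clipping the outline — 1 connected region; the 11×26 cube at (2, 13) contributes its full rectangle; After the difference (first − rest): starting from that combined region, the 11×26 cube at (2, 13) partially overlaps it — only the 5.39 mm² overlap (of its 286.00 mm²) is removed, clipping the outline — 1 connected region; (whole slice rotated 15° about Z — lengths, areas and connectivity unchanged). The result has 1 disconnected region.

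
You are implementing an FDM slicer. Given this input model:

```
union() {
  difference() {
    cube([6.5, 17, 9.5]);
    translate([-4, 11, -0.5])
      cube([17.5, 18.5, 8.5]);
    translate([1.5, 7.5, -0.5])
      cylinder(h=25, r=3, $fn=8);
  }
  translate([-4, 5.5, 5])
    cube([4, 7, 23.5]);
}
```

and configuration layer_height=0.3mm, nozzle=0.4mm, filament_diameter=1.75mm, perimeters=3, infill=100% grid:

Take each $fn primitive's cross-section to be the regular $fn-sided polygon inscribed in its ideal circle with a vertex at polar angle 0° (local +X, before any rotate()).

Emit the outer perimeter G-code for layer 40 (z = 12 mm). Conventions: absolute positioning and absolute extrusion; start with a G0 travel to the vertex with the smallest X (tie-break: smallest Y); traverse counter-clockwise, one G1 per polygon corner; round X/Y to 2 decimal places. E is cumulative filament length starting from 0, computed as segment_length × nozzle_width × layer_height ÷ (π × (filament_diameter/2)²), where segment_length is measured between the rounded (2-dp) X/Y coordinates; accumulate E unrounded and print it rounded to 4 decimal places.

G0 X-4.00 Y5.50 Z12.00
G1 X0.00 Y5.50 E0.1996
G1 X0.00 Y12.50 E0.5488
G1 X-4.00 Y12.50 E0.7484
G1 X-4.00 Y5.50 E1.0976

At z = 12 mm: the cube is not intersected at this z (z outside [0, 9.5]); the cube at (-4, 11) is not intersected at this z (z outside [-0.5, 8]); the r=3 cylinder at (1.5, 7.5) contributes a regular 8-gon of circumradius 3; Subtracting the remaining from the first: the first operand is absent here, so nothing remains; the cube at (-4, 5.5) (footprint 4×7) is included at this height; Combining (union): only the 4×7 cube at (-4, 5.5) is present, so the union is just that shape — 1 connected region. The outline is a single polygon with 4 vertices. Extrusion per mm of travel: 0.4 × 0.3 / (π × 0.875²) = 0.049890. Accumulating E over each segment gives final E = 1.0976.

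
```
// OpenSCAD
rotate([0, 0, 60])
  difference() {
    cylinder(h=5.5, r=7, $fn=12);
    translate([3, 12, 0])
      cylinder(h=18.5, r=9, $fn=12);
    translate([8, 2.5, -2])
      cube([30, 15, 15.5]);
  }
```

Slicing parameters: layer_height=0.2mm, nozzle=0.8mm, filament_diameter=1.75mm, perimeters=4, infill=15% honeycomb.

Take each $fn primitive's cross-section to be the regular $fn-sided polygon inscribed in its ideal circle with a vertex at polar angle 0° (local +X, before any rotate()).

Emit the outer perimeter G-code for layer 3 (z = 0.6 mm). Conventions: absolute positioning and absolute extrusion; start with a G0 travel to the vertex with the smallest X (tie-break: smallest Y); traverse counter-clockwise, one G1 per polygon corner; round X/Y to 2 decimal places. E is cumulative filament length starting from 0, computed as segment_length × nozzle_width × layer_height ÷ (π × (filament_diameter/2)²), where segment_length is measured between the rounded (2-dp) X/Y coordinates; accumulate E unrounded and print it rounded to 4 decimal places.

G0 X-7.00 Y0.00 Z0.60
G1 X-6.06 Y-3.50 E0.2411
G1 X-3.50 Y-6.06 E0.4819
G1 X0.00 Y-7.00 E0.7230
G1 X3.50 Y-6.06 E0.9640
G1 X6.06 Y-3.50 E1.2049
G1 X7.00 Y0.00 E1.4459
G1 X6.06 Y3.50 E1.6870
G1 X3.50 Y6.06 E1.9278
G1 X0.00 Y7.00 E2.1689
G1 X-0.35 Y6.91 E2.1930
G1 X-1.10 Y4.10 E2.3864
G1 X-4.39 Y0.80 E2.6964
G1 X-6.97 Y0.11 E2.8740
G1 X-7.00 Y0.00 E2.8816

At z = 0.6 mm: the r=7 cylinder contributes a regular 12-gon of circumradius 7; the r=9 cylinder at (3, 12) contributes a regular 12-gon of circumradius 9; the 30×15 cube at (8, 2.5) contributes its full rectangle; Subtracting the remaining from the first: starting from the r=7 cylinder, the r=9 cylinder at (3, 12) partially overlaps it — only the 20.95 mm² overlap (of its 243.00 mm²) is removed, clipping the outline; the 30×15 cube at (8, 2.5) misses the remaining region (no effect) — 1 connected region; (whole slice rotated 60° about Z — lengths, areas and connectivity unchanged). The outline is a single polygon with 14 vertices. Extrusion per mm of travel: 0.8 × 0.2 / (π × 0.875²) = 0.066520. Accumulating E over each segment gives final E = 2.8816.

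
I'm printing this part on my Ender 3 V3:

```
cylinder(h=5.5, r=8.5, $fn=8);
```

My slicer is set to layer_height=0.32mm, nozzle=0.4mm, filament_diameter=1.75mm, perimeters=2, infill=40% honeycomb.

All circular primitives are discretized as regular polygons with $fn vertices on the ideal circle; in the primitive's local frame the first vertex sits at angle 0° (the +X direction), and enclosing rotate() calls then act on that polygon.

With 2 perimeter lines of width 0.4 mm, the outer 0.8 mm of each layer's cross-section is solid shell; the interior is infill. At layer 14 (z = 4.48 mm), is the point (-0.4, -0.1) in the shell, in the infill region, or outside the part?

At z = 4.48 mm: the r=8.5 cylinder gives a regular 8-gon of circumradius 8.5 (constant along its height). Overall, the cross-section is a single solid region. The nearest boundary edge runs (-8.50, 0.00)→(-6.01, -6.01); distance from the point to it = 7.45 mm. The point is inside the cross-section and 7.45 mm from the nearest boundary — more than the 0.8 mm shell width (2 × 0.4), so it's in the infill interior.

infill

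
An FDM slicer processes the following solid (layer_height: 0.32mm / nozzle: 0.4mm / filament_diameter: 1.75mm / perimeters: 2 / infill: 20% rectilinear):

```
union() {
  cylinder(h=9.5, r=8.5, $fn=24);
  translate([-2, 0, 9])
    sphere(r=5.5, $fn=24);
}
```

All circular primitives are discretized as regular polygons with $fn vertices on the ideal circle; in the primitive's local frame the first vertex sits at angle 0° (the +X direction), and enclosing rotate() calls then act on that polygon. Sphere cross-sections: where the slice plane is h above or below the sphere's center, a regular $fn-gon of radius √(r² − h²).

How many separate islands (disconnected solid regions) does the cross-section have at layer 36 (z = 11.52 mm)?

1

At z = 11.52 mm: the cylinder is absent (z outside [0, 9.5]); the r=5.5 sphere at (-2, 0) slices to a regular 24-gon of circumradius 4.889 (√(r²−h²) with h=2.52 from center); Merging all regions: only the r=5.5 sphere at (-2, 0) is present, so the union is just that shape — 1 connected region. Overall, the cross-section is a single solid region. Island count = 1.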